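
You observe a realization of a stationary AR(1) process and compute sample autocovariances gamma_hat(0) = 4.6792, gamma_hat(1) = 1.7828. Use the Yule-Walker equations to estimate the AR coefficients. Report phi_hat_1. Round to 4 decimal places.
\hat\phi_{1} = 0.3810

The Yule-Walker equations for an AR(p) process read, in matrix form,
  Gamma_p phi = r_p,   with   (Gamma_p)_{ij} = gamma(|i - j|),
                       (r_p)_i = gamma(i),   i,j = 1..p.
Substitute the sample gammas (Toeplitz matrix and right-hand side of size 1):
  Gamma_p = [[4.6792]]
  r_p     = [1.7828]
With p = 1 this is the single equation gamma(0) phi_1 = gamma(1):
  phi_hat_1 = gamma(1) / gamma(0) = 1.7828 / 4.6792 = 0.3810.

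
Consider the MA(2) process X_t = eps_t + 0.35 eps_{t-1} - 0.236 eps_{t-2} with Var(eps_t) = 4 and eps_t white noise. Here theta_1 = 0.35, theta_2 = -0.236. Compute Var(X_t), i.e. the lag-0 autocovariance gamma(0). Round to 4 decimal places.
\gamma(0) = 4.7128

For an MA(q) process X_t = eps_t + sum_i theta_i eps_{t-i} with
Var(eps_t) = sigma^2, the variance is
  gamma(0) = sigma^2 * (1 + sum_i theta_i^2).
  sum_i theta_i^2 = (0.35)^2 + (-0.236)^2 = 0.1225 + 0.055696 = 0.178196.
  gamma(0) = 4 * (1 + 0.178196) = 4 * 1.178196 = 4.712784, which rounds to 4.7128.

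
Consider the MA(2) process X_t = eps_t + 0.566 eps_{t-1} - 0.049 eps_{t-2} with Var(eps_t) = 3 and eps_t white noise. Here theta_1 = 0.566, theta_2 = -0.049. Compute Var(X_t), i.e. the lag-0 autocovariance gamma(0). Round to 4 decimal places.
\gamma(0) = 3.9683

For an MA(q) process X_t = eps_t + sum_i theta_i eps_{t-i} with
Var(eps_t) = sigma^2, the variance is
  gamma(0) = sigma^2 * (1 + sum_i theta_i^2).
  sum_i theta_i^2 = (0.566)^2 + (-0.049)^2 = 0.320356 + 0.002401 = 0.322757.
  gamma(0) = 3 * (1 + 0.322757) = 3 * 1.322757 = 3.968271, which rounds to 3.9683.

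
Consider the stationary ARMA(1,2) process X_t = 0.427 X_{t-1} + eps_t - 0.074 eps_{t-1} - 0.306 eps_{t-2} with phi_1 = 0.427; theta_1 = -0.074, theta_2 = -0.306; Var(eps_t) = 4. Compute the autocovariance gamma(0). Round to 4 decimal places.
\gamma(0) = 4.6164

Multiply the model equation by X_{t-k} and take expectations. With theta_0 = psi_0 = 1 and psi_j the MA(infinity) weights, this gives
  gamma(k) - sum_i phi_i gamma(k-i) = c_k,
  c_k = sigma^2 * sum_{j=k..q} theta_j psi_{j-k}   (c_k = 0 for k > q),
using gamma(-m) = gamma(m).
psi-weights needed (psi_j = theta_j + sum_i phi_i psi_{j-i}):
  psi_1 = theta_1 + phi_1 = -0.074 + (0.427) = 0.353
  psi_2 = theta_2 + phi_1 psi_1 = -0.306 + (0.427)(0.353) = -0.155269
Right-hand sides:
  c_0 = sigma^2 (1 + theta_1 psi_1 + theta_2 psi_2) = 4 * (1 + (-0.074)(0.353) + (-0.306)(-0.155269)) = 4 * 1.02139 = 4.085561
  c_1 = sigma^2 (theta_1 + theta_2 psi_1) = 4 * (-0.074 + (-0.306)(0.353)) = -0.728072
  c_2 = sigma^2 theta_2 = 4 * (-0.306) = -1.224
Equations for k = 0 and k = 1 (AR order 1):
  gamma(0) = phi_1 gamma(1) + c_0
  gamma(1) = phi_1 gamma(0) + c_1
Substituting the second into the first: gamma(0) (1 - phi_1^2) = c_0 + phi_1 c_1, so
  gamma(0) = (c_0 + phi_1 c_1) / (1 - phi_1^2) = (4.085561 + (0.427)(-0.728072)) / (1 - (0.427)^2) = 3.774675 / 0.817671 = 4.616373.
Therefore gamma(0) = 4.6164 (to 4 decimal places).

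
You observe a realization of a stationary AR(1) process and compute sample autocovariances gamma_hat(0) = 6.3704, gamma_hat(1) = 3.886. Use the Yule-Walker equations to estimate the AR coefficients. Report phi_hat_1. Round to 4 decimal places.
\hat\phi_{1} = 0.6100

The Yule-Walker equations for an AR(p) process read, in matrix form,
  Gamma_p phi = r_p,   with   (Gamma_p)_{ij} = gamma(|i - j|),
                       (r_p)_i = gamma(i),   i,j = 1..p.
Substitute the sample gammas (Toeplitz matrix and right-hand side of size 1):
  Gamma_p = [[6.3704]]
  r_p     = [3.886]
With p = 1 this is the single equation gamma(0) phi_1 = gamma(1):
  phi_hat_1 = gamma(1) / gamma(0) = 3.886 / 6.3704 = 0.6100.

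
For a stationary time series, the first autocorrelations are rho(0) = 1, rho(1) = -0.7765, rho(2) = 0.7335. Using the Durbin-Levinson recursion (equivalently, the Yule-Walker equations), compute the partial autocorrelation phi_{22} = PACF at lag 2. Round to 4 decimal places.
\phi_{22} = 0.3288

The PACF at lag k is phi_{kk}, the last component of the solution
to the Yule-Walker system G_k phi = r_k where
  (G_k)_{ij} = rho(|i - j|), (r_k)_i = rho(i), i,j = 1..k.
Equivalently, Durbin-Levinson gives phi_{kk} iteratively:
  phi_{11} = rho(1)
  phi_{kk} = [rho(k) - sum_{j=1..k-1} phi_{k-1,j} rho(k-j)]
            / [1 - sum_{j=1..k-1} phi_{k-1,j} rho(j)],
  phi_{k,j} = phi_{k-1,j} - phi_{kk} phi_{k-1,k-j},  j = 1..k-1.
Step k = 1:
  phi_11 = rho(1) = -0.7765.
Step k = 2:
  phi_22 = [rho(2) - phi_11 rho(1)] / [1 - phi_11 rho(1)] = [0.7335 - (-0.7765)(-0.7765)] / [1 - (-0.7765)(-0.7765)]
         = 0.13054775 / 0.39704775 = 0.3288.
Therefore phi_{22} = 0.3288.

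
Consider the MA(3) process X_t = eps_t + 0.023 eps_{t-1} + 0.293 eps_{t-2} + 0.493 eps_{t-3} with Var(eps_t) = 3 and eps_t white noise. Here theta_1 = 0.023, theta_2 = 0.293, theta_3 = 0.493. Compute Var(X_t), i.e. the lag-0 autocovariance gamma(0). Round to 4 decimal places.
\gamma(0) = 3.9883

For an MA(q) process X_t = eps_t + sum_i theta_i eps_{t-i} with
Var(eps_t) = sigma^2, the variance is
  gamma(0) = sigma^2 * (1 + sum_i theta_i^2).
  sum_i theta_i^2 = (0.023)^2 + (0.293)^2 + (0.493)^2 = 0.000529 + 0.085849 + 0.243049 = 0.329427.
  gamma(0) = 3 * (1 + 0.329427) = 3 * 1.329427 = 3.988281, which rounds to 3.9883.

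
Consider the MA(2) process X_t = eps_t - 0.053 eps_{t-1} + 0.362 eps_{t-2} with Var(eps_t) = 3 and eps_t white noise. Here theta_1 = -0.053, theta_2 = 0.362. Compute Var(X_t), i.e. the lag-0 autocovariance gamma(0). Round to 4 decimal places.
\gamma(0) = 3.4016

For an MA(q) process X_t = eps_t + sum_i theta_i eps_{t-i} with
Var(eps_t) = sigma^2, the variance is
  gamma(0) = sigma^2 * (1 + sum_i theta_i^2).
  sum_i theta_i^2 = (-0.053)^2 + (0.362)^2 = 0.002809 + 0.131044 = 0.133853.
  gamma(0) = 3 * (1 + 0.133853) = 3 * 1.133853 = 3.401559, which rounds to 3.4016.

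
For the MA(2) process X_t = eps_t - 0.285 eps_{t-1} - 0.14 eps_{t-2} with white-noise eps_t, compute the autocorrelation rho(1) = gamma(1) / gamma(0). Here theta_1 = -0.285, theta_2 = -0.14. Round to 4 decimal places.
\rho(1) = -0.2227

For an MA(q) process with theta_0 = 1, the autocovariance is
  gamma(k) = sigma^2 * sum_{i=0..q-k} theta_i * theta_{i+k},
and rho(k) = gamma(k) / gamma(0). Sigma^2 cancels.
  numerator   = (1)*(-0.285) + (-0.285)*(-0.14) = -0.2451.
  denominator = (1)^2 + (-0.285)^2 + (-0.14)^2 = 1.100825.
  rho(1) = -0.2451 / 1.100825 = -0.2227.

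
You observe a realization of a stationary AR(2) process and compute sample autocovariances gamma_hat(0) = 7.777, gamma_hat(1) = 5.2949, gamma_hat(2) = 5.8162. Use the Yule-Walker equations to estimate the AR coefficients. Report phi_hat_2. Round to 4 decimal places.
\hat\phi_{2} = 0.5300

The Yule-Walker equations for an AR(p) process read, in matrix form,
  Gamma_p phi = r_p,   with   (Gamma_p)_{ij} = gamma(|i - j|),
                       (r_p)_i = gamma(i),   i,j = 1..p.
Substitute the sample gammas (Toeplitz matrix and right-hand side of size 2):
  Gamma_p = [[7.777, 5.2949], [5.2949, 7.777]]
  r_p     = [5.2949, 5.8162]
Written out:
  7.777 phi_1 + 5.2949 phi_2 = 5.2949
  5.2949 phi_1 + 7.777 phi_2 = 5.8162
Solve by Cramer's rule:
  det = gamma(0)^2 - gamma(1)^2 = (7.777)^2 - (5.2949)^2 = 60.481729 - 28.03596601 = 32.44576299
  phi_hat_1 = [gamma(1) gamma(0) - gamma(1) gamma(2)] / det = [(5.2949)(7.777) - (5.2949)(5.8162)] / 32.44576299 = 10.38223992 / 32.44576299 = 0.32
  phi_hat_2 = [gamma(0) gamma(2) - gamma(1)^2] / det = [(7.777)(5.8162) - (5.2949)^2] / 32.44576299 = 17.19662139 / 32.44576299 = 0.53
So phi_hat = [0.3200, 0.5300].
Therefore phi_hat_2 = 0.5300.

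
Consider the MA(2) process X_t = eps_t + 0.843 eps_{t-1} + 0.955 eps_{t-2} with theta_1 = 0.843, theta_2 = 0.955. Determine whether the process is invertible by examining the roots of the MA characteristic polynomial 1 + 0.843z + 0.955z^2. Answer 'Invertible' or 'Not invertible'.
\text{Invertible}

The MA(q) characteristic polynomial is P(z) = 1 + 0.843z + 0.955z^2.
Invertibility requires all roots to lie outside the unit circle, i.e. |z| > 1 for every root.
Set 1 + (0.843) z + (0.955) z^2 = 0, i.e. a z^2 + b z + c = 0 with a = 0.955, b = 0.843, c = 1.
Discriminant D = b^2 - 4ac = (0.843)^2 - 4*(0.955)*1 = 0.710649 - (3.82) = -3.109351.
D < 0, so the roots are the complex-conjugate pair z = (-b +/- i sqrt(-D)) / (2a) = -0.4414 +/- 0.9232i.
For a conjugate pair |z|^2 = z * conj(z) = (product of roots) = c/a = 1/(0.955) = 1.04712, so |z| = sqrt(1.04712) = 1.0233 for both roots.
Moduli of all roots: 1.0233, 1.0233.
All moduli strictly greater than 1? Yes.
Verdict: Invertible.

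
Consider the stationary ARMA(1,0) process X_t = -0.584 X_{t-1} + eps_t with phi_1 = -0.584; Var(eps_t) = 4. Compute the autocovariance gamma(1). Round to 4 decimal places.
\gamma(1) = -3.5451

Multiply the model equation by X_{t-k} and take expectations. With theta_0 = psi_0 = 1 and psi_j the MA(infinity) weights, this gives
  gamma(k) - sum_i phi_i gamma(k-i) = c_k,
  c_k = sigma^2 * sum_{j=k..q} theta_j psi_{j-k}   (c_k = 0 for k > q),
using gamma(-m) = gamma(m).
Pure AR (q = 0): c_0 = sigma^2 = 4, c_k = 0 for k >= 1.
Equations for k = 0 and k = 1 (AR order 1):
  gamma(0) = phi_1 gamma(1) + c_0
  gamma(1) = phi_1 gamma(0) + c_1
Substituting the second into the first: gamma(0) (1 - phi_1^2) = c_0 + phi_1 c_1, so
  gamma(0) = c_0 / (1 - phi_1^2) = 4 / (1 - (-0.584)^2) = 4 / 0.658944 = 6.070319.
  gamma(1) = phi_1 gamma(0) = (-0.584)(6.070319) = -3.545066.
Therefore gamma(1) = -3.5451 (to 4 decimal places).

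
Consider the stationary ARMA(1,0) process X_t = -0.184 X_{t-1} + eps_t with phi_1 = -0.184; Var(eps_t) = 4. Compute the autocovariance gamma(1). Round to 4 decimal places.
\gamma(1) = -0.7618

Multiply the model equation by X_{t-k} and take expectations. With theta_0 = psi_0 = 1 and psi_j the MA(infinity) weights, this gives
  gamma(k) - sum_i phi_i gamma(k-i) = c_k,
  c_k = sigma^2 * sum_{j=k..q} theta_j psi_{j-k}   (c_k = 0 for k > q),
using gamma(-m) = gamma(m).
Pure AR (q = 0): c_0 = sigma^2 = 4, c_k = 0 for k >= 1.
Equations for k = 0 and k = 1 (AR order 1):
  gamma(0) = phi_1 gamma(1) + c_0
  gamma(1) = phi_1 gamma(0) + c_1
Substituting the second into the first: gamma(0) (1 - phi_1^2) = c_0 + phi_1 c_1, so
  gamma(0) = c_0 / (1 - phi_1^2) = 4 / (1 - (-0.184)^2) = 4 / 0.966144 = 4.14017.
  gamma(1) = phi_1 gamma(0) = (-0.184)(4.14017) = -0.761791.
Therefore gamma(1) = -0.7618 (to 4 decimal places).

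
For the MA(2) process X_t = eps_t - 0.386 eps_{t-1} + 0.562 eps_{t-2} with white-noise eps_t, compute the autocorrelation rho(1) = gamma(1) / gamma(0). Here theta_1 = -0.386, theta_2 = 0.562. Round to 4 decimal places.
\rho(1) = -0.4116

For an MA(q) process with theta_0 = 1, the autocovariance is
  gamma(k) = sigma^2 * sum_{i=0..q-k} theta_i * theta_{i+k},
and rho(k) = gamma(k) / gamma(0). Sigma^2 cancels.
  numerator   = (1)*(-0.386) + (-0.386)*(0.562) = -0.602932.
  denominator = (1)^2 + (-0.386)^2 + (0.562)^2 = 1.46484.
  rho(1) = -0.602932 / 1.46484 = -0.4116.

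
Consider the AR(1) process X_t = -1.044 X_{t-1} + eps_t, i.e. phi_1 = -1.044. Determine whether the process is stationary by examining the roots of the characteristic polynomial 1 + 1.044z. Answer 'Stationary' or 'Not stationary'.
\text{Not stationary}

The AR(p) characteristic polynomial is P(z) = 1 + 1.044z.
Stationarity requires all roots to lie outside the unit circle, i.e. |z| > 1 for every root.
This is linear in z: 1 + (1.044) z = 0  =>  z = -1/(1.044) = -0.957854,  |z| = 0.957854.
Moduli of all roots: 0.9579.
All moduli strictly greater than 1? No.
Verdict: Not stationary.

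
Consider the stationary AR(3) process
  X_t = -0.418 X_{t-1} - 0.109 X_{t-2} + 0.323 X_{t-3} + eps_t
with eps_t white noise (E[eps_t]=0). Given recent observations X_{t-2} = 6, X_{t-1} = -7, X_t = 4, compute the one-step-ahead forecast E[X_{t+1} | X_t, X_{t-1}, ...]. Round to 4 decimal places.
E[X_{t+1} \mid \mathcal F_t] = 1.0290

For an AR(p) model X_t = c + sum_i phi_i X_{t-i} + eps_t, the
one-step-ahead conditional mean is
  E[X_{t+1} | X_t, ...] = c + sum_i phi_i X_{t+1-i}.
Substitute known values:
  E[X_{t+1} | ...] = (-0.418) * (4) + (-0.109) * (-7) + (0.323) * (6)
                   = 1.0290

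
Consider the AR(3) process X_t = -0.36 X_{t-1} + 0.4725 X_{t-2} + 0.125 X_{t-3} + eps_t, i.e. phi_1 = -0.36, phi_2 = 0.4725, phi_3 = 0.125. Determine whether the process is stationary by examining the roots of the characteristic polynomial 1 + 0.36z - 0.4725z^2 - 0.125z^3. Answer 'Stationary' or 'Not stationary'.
\text{Stationary}

The AR(p) characteristic polynomial is P(z) = 1 + 0.36z - 0.4725z^2 - 0.125z^3.
Stationarity requires all roots to lie outside the unit circle, i.e. |z| > 1 for every root.
Degree 3: look for a simple real root z0 first, then factor out (1 - z/z0) and solve the remaining quadratic.
Testing z0 = -4: P(-4) = 1 + (0.36)(-4) + (-0.4725)(-4)^2 + (-0.125)(-4)^3
  = 1 + (-1.44) + (-7.56) + (8) = 0.  So z_0 = -4 is a root, |z_0| = 4.
Divide out the factor (1 + 0.25 z) = (1 - z/z0) (since 1/z0 = -0.25):
  P(z) = (1 + 0.25 z)(1 + (0.11) z + (-0.5) z^2)
  [check: z-coef 0.11 - (-0.25) = 0.36; z^2-coef -0.5 - (-0.25)(0.11) = -0.4725; z^3-coef -(-0.25)(-0.5) = -0.125.]
Remaining roots from the quadratic factor 1 + (0.11) z + (-0.5) z^2:
  Set 1 + (0.11) z + (-0.5) z^2 = 0, i.e. a z^2 + b z + c = 0 with a = -0.5, b = 0.11, c = 1.
  Discriminant D = b^2 - 4ac = (0.11)^2 - 4*(-0.5)*1 = 0.0121 - (-2) = 2.0121.
  D >= 0, so the roots are real: z = (-b +/- sqrt(D)) / (2a) = (-0.11 +/- 1.418485) / (-1).
    z_1 = (-0.11 + 1.418485) / (-1) = -1.3085,   |z_1| = 1.3085.
    z_2 = (-0.11 - 1.418485) / (-1) = 1.5285,   |z_2| = 1.5285.
Moduli of all roots: 4.0000, 1.3085, 1.5285.
All moduli strictly greater than 1? Yes.
Verdict: Stationary.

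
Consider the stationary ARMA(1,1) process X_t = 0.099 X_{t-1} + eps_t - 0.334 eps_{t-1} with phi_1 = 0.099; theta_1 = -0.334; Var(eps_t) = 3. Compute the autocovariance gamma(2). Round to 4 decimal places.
\gamma(2) = -0.0682

Multiply the model equation by X_{t-k} and take expectations. With theta_0 = psi_0 = 1 and psi_j the MA(infinity) weights, this gives
  gamma(k) - sum_i phi_i gamma(k-i) = c_k,
  c_k = sigma^2 * sum_{j=k..q} theta_j psi_{j-k}   (c_k = 0 for k > q),
using gamma(-m) = gamma(m).
psi-weights needed (psi_j = theta_j + sum_i phi_i psi_{j-i}):
  psi_1 = theta_1 + phi_1 = -0.334 + (0.099) = -0.235
Right-hand sides:
  c_0 = sigma^2 (1 + theta_1 psi_1) = 3 * (1 + (-0.334)(-0.235)) = 3 * 1.07849 = 3.23547
  c_1 = sigma^2 theta_1 = 3 * (-0.334) = -1.002
  c_2 = 0
Equations for k = 0 and k = 1 (AR order 1):
  gamma(0) = phi_1 gamma(1) + c_0
  gamma(1) = phi_1 gamma(0) + c_1
Substituting the second into the first: gamma(0) (1 - phi_1^2) = c_0 + phi_1 c_1, so
  gamma(0) = (c_0 + phi_1 c_1) / (1 - phi_1^2) = (3.23547 + (0.099)(-1.002)) / (1 - (0.099)^2) = 3.136272 / 0.990199 = 3.167315.
  gamma(1) = phi_1 gamma(0) + c_1 = (0.099)(3.167315) + (-1.002) = -0.688436.
For k = 2 (> q): gamma(2) = phi_1 gamma(1) = (0.099)(-0.688436) = -0.068155.
Therefore gamma(2) = -0.0682 (to 4 decimal places).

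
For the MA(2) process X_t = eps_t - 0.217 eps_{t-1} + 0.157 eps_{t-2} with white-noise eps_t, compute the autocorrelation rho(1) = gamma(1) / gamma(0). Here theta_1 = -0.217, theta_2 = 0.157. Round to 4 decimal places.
\rho(1) = -0.2343

For an MA(q) process with theta_0 = 1, the autocovariance is
  gamma(k) = sigma^2 * sum_{i=0..q-k} theta_i * theta_{i+k},
and rho(k) = gamma(k) / gamma(0). Sigma^2 cancels.
  numerator   = (1)*(-0.217) + (-0.217)*(0.157) = -0.251069.
  denominator = (1)^2 + (-0.217)^2 + (0.157)^2 = 1.071738.
  rho(1) = -0.251069 / 1.071738 = -0.2343.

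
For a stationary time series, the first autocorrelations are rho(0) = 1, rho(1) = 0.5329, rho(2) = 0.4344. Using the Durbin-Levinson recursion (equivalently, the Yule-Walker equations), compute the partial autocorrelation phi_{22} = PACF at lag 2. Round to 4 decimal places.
\phi_{22} = 0.2101

The PACF at lag k is phi_{kk}, the last component of the solution
to the Yule-Walker system G_k phi = r_k where
  (G_k)_{ij} = rho(|i - j|), (r_k)_i = rho(i), i,j = 1..k.
Equivalently, Durbin-Levinson gives phi_{kk} iteratively:
  phi_{11} = rho(1)
  phi_{kk} = [rho(k) - sum_{j=1..k-1} phi_{k-1,j} rho(k-j)]
            / [1 - sum_{j=1..k-1} phi_{k-1,j} rho(j)],
  phi_{k,j} = phi_{k-1,j} - phi_{kk} phi_{k-1,k-j},  j = 1..k-1.
Step k = 1:
  phi_11 = rho(1) = 0.5329.
Step k = 2:
  phi_22 = [rho(2) - phi_11 rho(1)] / [1 - phi_11 rho(1)] = [0.4344 - (0.5329)(0.5329)] / [1 - (0.5329)(0.5329)]
         = 0.15041759 / 0.71601759 = 0.2101.
Therefore phi_{22} = 0.2101.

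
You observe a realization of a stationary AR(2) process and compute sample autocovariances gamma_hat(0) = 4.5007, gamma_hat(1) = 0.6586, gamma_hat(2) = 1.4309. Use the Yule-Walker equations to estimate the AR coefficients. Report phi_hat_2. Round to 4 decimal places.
\hat\phi_{2} = 0.3030

The Yule-Walker equations for an AR(p) process read, in matrix form,
  Gamma_p phi = r_p,   with   (Gamma_p)_{ij} = gamma(|i - j|),
                       (r_p)_i = gamma(i),   i,j = 1..p.
Substitute the sample gammas (Toeplitz matrix and right-hand side of size 2):
  Gamma_p = [[4.5007, 0.6586], [0.6586, 4.5007]]
  r_p     = [0.6586, 1.4309]
Written out:
  4.5007 phi_1 + 0.6586 phi_2 = 0.6586
  0.6586 phi_1 + 4.5007 phi_2 = 1.4309
Solve by Cramer's rule:
  det = gamma(0)^2 - gamma(1)^2 = (4.5007)^2 - (0.6586)^2 = 20.25630049 - 0.43375396 = 19.82254653
  phi_hat_1 = [gamma(1) gamma(0) - gamma(1) gamma(2)] / det = [(0.6586)(4.5007) - (0.6586)(1.4309)] / 19.82254653 = 2.02177028 / 19.82254653 = 0.102
  phi_hat_2 = [gamma(0) gamma(2) - gamma(1)^2] / det = [(4.5007)(1.4309) - (0.6586)^2] / 19.82254653 = 6.00629767 / 19.82254653 = 0.303
So phi_hat = [0.1020, 0.3030].
Therefore phi_hat_2 = 0.3030.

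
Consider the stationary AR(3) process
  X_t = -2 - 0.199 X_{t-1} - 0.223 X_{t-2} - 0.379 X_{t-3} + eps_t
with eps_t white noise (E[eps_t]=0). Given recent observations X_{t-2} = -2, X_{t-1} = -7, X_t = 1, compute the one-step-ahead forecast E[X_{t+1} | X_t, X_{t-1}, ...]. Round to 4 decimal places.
E[X_{t+1} \mid \mathcal F_t] = 0.1200

For an AR(p) model X_t = c + sum_i phi_i X_{t-i} + eps_t, the
one-step-ahead conditional mean is
  E[X_{t+1} | X_t, ...] = c + sum_i phi_i X_{t+1-i}.
Substitute known values:
  E[X_{t+1} | ...] = -2 + (-0.199) * (1) + (-0.223) * (-7) + (-0.379) * (-2)
                   = 0.1200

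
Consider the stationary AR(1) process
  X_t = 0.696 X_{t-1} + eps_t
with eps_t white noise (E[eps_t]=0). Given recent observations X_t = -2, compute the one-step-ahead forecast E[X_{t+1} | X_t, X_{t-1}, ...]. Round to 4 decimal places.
E[X_{t+1} \mid \mathcal F_t] = -1.3920

For an AR(p) model X_t = c + sum_i phi_i X_{t-i} + eps_t, the
one-step-ahead conditional mean is
  E[X_{t+1} | X_t, ...] = c + sum_i phi_i X_{t+1-i}.
Substitute known values:
  E[X_{t+1} | ...] = (0.696) * (-2)
                   = -1.3920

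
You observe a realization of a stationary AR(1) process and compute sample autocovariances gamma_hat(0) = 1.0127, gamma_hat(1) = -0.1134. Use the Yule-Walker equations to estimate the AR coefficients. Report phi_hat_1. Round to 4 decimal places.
\hat\phi_{1} = -0.1120

The Yule-Walker equations for an AR(p) process read, in matrix form,
  Gamma_p phi = r_p,   with   (Gamma_p)_{ij} = gamma(|i - j|),
                       (r_p)_i = gamma(i),   i,j = 1..p.
Substitute the sample gammas (Toeplitz matrix and right-hand side of size 1):
  Gamma_p = [[1.0127]]
  r_p     = [-0.1134]
With p = 1 this is the single equation gamma(0) phi_1 = gamma(1):
  phi_hat_1 = gamma(1) / gamma(0) = -0.1134 / 1.0127 = -0.1120.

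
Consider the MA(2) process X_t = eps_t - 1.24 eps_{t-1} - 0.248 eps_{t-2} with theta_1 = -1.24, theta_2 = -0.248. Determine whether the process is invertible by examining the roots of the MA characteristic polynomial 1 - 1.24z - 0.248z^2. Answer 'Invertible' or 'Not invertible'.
\text{Not invertible}

The MA(q) characteristic polynomial is P(z) = 1 - 1.24z - 0.248z^2.
Invertibility requires all roots to lie outside the unit circle, i.e. |z| > 1 for every root.
Set 1 + (-1.24) z + (-0.248) z^2 = 0, i.e. a z^2 + b z + c = 0 with a = -0.248, b = -1.24, c = 1.
Discriminant D = b^2 - 4ac = (-1.24)^2 - 4*(-0.248)*1 = 1.5376 - (-0.992) = 2.5296.
D >= 0, so the roots are real: z = (-b +/- sqrt(D)) / (2a) = (1.24 +/- 1.590472) / (-0.496).
  z_1 = (1.24 + 1.590472) / (-0.496) = -5.7066,   |z_1| = 5.7066.
  z_2 = (1.24 - 1.590472) / (-0.496) = 0.7066,   |z_2| = 0.7066.
Moduli of all roots: 5.7066, 0.7066.
All moduli strictly greater than 1? No.
Verdict: Not invertible.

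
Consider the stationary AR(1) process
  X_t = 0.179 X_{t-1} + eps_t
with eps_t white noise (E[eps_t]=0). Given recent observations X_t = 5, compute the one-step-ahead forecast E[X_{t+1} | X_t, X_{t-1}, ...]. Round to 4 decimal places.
E[X_{t+1} \mid \mathcal F_t] = 0.8950

For an AR(p) model X_t = c + sum_i phi_i X_{t-i} + eps_t, the
one-step-ahead conditional mean is
  E[X_{t+1} | X_t, ...] = c + sum_i phi_i X_{t+1-i}.
Substitute known values:
  E[X_{t+1} | ...] = (0.179) * (5)
                   = 0.8950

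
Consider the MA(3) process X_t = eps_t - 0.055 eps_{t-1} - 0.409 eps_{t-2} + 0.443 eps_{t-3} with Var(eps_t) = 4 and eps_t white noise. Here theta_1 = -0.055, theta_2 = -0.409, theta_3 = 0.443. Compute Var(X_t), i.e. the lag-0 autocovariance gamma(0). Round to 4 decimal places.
\gamma(0) = 5.4662

For an MA(q) process X_t = eps_t + sum_i theta_i eps_{t-i} with
Var(eps_t) = sigma^2, the variance is
  gamma(0) = sigma^2 * (1 + sum_i theta_i^2).
  sum_i theta_i^2 = (-0.055)^2 + (-0.409)^2 + (0.443)^2 = 0.003025 + 0.167281 + 0.196249 = 0.366555.
  gamma(0) = 4 * (1 + 0.366555) = 4 * 1.366555 = 5.46622, which rounds to 5.4662.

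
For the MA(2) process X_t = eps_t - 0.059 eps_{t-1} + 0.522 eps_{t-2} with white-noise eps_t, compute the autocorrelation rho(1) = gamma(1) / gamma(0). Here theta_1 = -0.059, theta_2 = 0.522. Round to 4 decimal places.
\rho(1) = -0.0704

For an MA(q) process with theta_0 = 1, the autocovariance is
  gamma(k) = sigma^2 * sum_{i=0..q-k} theta_i * theta_{i+k},
and rho(k) = gamma(k) / gamma(0). Sigma^2 cancels.
  numerator   = (1)*(-0.059) + (-0.059)*(0.522) = -0.089798.
  denominator = (1)^2 + (-0.059)^2 + (0.522)^2 = 1.275965.
  rho(1) = -0.089798 / 1.275965 = -0.0704.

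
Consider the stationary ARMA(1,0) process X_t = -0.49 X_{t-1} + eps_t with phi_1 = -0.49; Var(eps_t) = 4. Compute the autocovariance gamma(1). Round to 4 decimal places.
\gamma(1) = -2.5793

Multiply the model equation by X_{t-k} and take expectations. With theta_0 = psi_0 = 1 and psi_j the MA(infinity) weights, this gives
  gamma(k) - sum_i phi_i gamma(k-i) = c_k,
  c_k = sigma^2 * sum_{j=k..q} theta_j psi_{j-k}   (c_k = 0 for k > q),
using gamma(-m) = gamma(m).
Pure AR (q = 0): c_0 = sigma^2 = 4, c_k = 0 for k >= 1.
Equations for k = 0 and k = 1 (AR order 1):
  gamma(0) = phi_1 gamma(1) + c_0
  gamma(1) = phi_1 gamma(0) + c_1
Substituting the second into the first: gamma(0) (1 - phi_1^2) = c_0 + phi_1 c_1, so
  gamma(0) = c_0 / (1 - phi_1^2) = 4 / (1 - (-0.49)^2) = 4 / 0.7599 = 5.263851.
  gamma(1) = phi_1 gamma(0) = (-0.49)(5.263851) = -2.579287.
Therefore gamma(1) = -2.5793 (to 4 decimal places).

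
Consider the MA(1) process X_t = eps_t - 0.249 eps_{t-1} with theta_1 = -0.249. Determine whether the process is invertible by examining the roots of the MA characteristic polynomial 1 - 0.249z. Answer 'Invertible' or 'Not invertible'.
\text{Invertible}

The MA(q) characteristic polynomial is P(z) = 1 - 0.249z.
Invertibility requires all roots to lie outside the unit circle, i.e. |z| > 1 for every root.
This is linear in z: 1 + (-0.249) z = 0  =>  z = -1/(-0.249) = 4.016064,  |z| = 4.016064.
Moduli of all roots: 4.0161.
All moduli strictly greater than 1? Yes.
Verdict: Invertible.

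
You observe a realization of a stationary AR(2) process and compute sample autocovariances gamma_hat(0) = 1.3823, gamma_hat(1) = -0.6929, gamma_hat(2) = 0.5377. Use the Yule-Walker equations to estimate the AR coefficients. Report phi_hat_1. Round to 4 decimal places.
\hat\phi_{1} = -0.4091

The Yule-Walker equations for an AR(p) process read, in matrix form,
  Gamma_p phi = r_p,   with   (Gamma_p)_{ij} = gamma(|i - j|),
                       (r_p)_i = gamma(i),   i,j = 1..p.
Substitute the sample gammas (Toeplitz matrix and right-hand side of size 2):
  Gamma_p = [[1.3823, -0.6929], [-0.6929, 1.3823]]
  r_p     = [-0.6929, 0.5377]
Written out:
  1.3823 phi_1 - 0.6929 phi_2 = -0.6929
  -0.6929 phi_1 + 1.3823 phi_2 = 0.5377
Solve by Cramer's rule:
  det = gamma(0)^2 - gamma(1)^2 = (1.3823)^2 - (-0.6929)^2 = 1.91075329 - 0.48011041 = 1.43064288
  phi_hat_1 = [gamma(1) gamma(0) - gamma(1) gamma(2)] / det = [(-0.6929)(1.3823) - (-0.6929)(0.5377)] / 1.43064288 = -0.58522334 / 1.43064288 = -0.4091
  phi_hat_2 = [gamma(0) gamma(2) - gamma(1)^2] / det = [(1.3823)(0.5377) - (-0.6929)^2] / 1.43064288 = 0.2631523 / 1.43064288 = 0.1839
So phi_hat = [-0.4091, 0.1839].
Therefore phi_hat_1 = -0.4091.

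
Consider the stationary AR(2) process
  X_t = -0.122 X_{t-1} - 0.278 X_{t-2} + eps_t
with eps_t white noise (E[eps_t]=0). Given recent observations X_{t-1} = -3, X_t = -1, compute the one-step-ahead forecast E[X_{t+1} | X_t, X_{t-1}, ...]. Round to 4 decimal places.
E[X_{t+1} \mid \mathcal F_t] = 0.9560

For an AR(p) model X_t = c + sum_i phi_i X_{t-i} + eps_t, the
one-step-ahead conditional mean is
  E[X_{t+1} | X_t, ...] = c + sum_i phi_i X_{t+1-i}.
Substitute known values:
  E[X_{t+1} | ...] = (-0.122) * (-1) + (-0.278) * (-3)
                   = 0.9560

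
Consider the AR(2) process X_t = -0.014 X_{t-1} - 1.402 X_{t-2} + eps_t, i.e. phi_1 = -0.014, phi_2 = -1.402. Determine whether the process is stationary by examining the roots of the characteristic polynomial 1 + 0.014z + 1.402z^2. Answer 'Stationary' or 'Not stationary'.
\text{Not stationary}

The AR(p) characteristic polynomial is P(z) = 1 + 0.014z + 1.402z^2.
Stationarity requires all roots to lie outside the unit circle, i.e. |z| > 1 for every root.
Set 1 + (0.014) z + (1.402) z^2 = 0, i.e. a z^2 + b z + c = 0 with a = 1.402, b = 0.014, c = 1.
Discriminant D = b^2 - 4ac = (0.014)^2 - 4*(1.402)*1 = 0.000196 - (5.608) = -5.607804.
D < 0, so the roots are the complex-conjugate pair z = (-b +/- i sqrt(-D)) / (2a) = -0.005 +/- 0.8445i.
For a conjugate pair |z|^2 = z * conj(z) = (product of roots) = c/a = 1/(1.402) = 0.713267, so |z| = sqrt(0.713267) = 0.8446 for both roots.
Moduli of all roots: 0.8446, 0.8446.
All moduli strictly greater than 1? No.
Verdict: Not stationary.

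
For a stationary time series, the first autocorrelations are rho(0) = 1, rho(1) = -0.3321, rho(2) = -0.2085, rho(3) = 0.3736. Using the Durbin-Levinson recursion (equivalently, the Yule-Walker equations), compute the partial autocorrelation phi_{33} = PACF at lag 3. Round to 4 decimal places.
\phi_{33} = 0.2070

The PACF at lag k is phi_{kk}, the last component of the solution
to the Yule-Walker system G_k phi = r_k where
  (G_k)_{ij} = rho(|i - j|), (r_k)_i = rho(i), i,j = 1..k.
Equivalently, Durbin-Levinson gives phi_{kk} iteratively:
  phi_{11} = rho(1)
  phi_{kk} = [rho(k) - sum_{j=1..k-1} phi_{k-1,j} rho(k-j)]
            / [1 - sum_{j=1..k-1} phi_{k-1,j} rho(j)],
  phi_{k,j} = phi_{k-1,j} - phi_{kk} phi_{k-1,k-j},  j = 1..k-1.
Step k = 1:
  phi_11 = rho(1) = -0.3321.
Step k = 2:
  phi_22 = [rho(2) - phi_11 rho(1)] / [1 - phi_11 rho(1)] = [-0.2085 - (-0.3321)(-0.3321)] / [1 - (-0.3321)(-0.3321)]
         = -0.31879041 / 0.88970959 = -0.358308.
  Update: phi_21 = phi_11 - phi_22 phi_11 = -0.3321 - (-0.358308)(-0.3321) = -0.451094.
Step k = 3:
  phi_33 = [rho(3) - phi_21 rho(2) - phi_22 rho(1)] / [1 - phi_21 rho(1) - phi_22 rho(2)]
    numerator   = 0.3736 - (-0.451094)(-0.2085) - (-0.358308)(-0.3321) = 0.16055264
    denominator = 1 - (-0.451094)(-0.3321) - (-0.358308)(-0.2085) = 0.77548431
  phi_33 = 0.16055264 / 0.77548431 = 0.207.
Therefore phi_{33} = 0.2070.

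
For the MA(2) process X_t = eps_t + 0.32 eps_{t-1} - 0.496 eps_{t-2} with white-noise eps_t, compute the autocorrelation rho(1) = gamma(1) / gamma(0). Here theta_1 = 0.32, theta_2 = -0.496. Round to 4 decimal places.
\rho(1) = 0.1196

For an MA(q) process with theta_0 = 1, the autocovariance is
  gamma(k) = sigma^2 * sum_{i=0..q-k} theta_i * theta_{i+k},
and rho(k) = gamma(k) / gamma(0). Sigma^2 cancels.
  numerator   = (1)*(0.32) + (0.32)*(-0.496) = 0.16128.
  denominator = (1)^2 + (0.32)^2 + (-0.496)^2 = 1.348416.
  rho(1) = 0.16128 / 1.348416 = 0.1196.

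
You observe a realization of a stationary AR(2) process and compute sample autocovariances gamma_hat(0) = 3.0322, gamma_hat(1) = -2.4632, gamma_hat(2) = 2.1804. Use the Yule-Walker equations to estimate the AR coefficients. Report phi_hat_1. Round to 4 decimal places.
\hat\phi_{1} = -0.6710

The Yule-Walker equations for an AR(p) process read, in matrix form,
  Gamma_p phi = r_p,   with   (Gamma_p)_{ij} = gamma(|i - j|),
                       (r_p)_i = gamma(i),   i,j = 1..p.
Substitute the sample gammas (Toeplitz matrix and right-hand side of size 2):
  Gamma_p = [[3.0322, -2.4632], [-2.4632, 3.0322]]
  r_p     = [-2.4632, 2.1804]
Written out:
  3.0322 phi_1 - 2.4632 phi_2 = -2.4632
  -2.4632 phi_1 + 3.0322 phi_2 = 2.1804
Solve by Cramer's rule:
  det = gamma(0)^2 - gamma(1)^2 = (3.0322)^2 - (-2.4632)^2 = 9.19423684 - 6.06735424 = 3.1268826
  phi_hat_1 = [gamma(1) gamma(0) - gamma(1) gamma(2)] / det = [(-2.4632)(3.0322) - (-2.4632)(2.1804)] / 3.1268826 = -2.09815376 / 3.1268826 = -0.671
  phi_hat_2 = [gamma(0) gamma(2) - gamma(1)^2] / det = [(3.0322)(2.1804) - (-2.4632)^2] / 3.1268826 = 0.54405464 / 3.1268826 = 0.174
So phi_hat = [-0.6710, 0.1740].
Therefore phi_hat_1 = -0.6710.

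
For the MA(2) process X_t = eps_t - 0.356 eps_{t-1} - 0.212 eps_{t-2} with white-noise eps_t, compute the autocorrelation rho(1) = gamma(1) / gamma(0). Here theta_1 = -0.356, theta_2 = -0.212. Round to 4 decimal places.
\rho(1) = -0.2394

For an MA(q) process with theta_0 = 1, the autocovariance is
  gamma(k) = sigma^2 * sum_{i=0..q-k} theta_i * theta_{i+k},
and rho(k) = gamma(k) / gamma(0). Sigma^2 cancels.
  numerator   = (1)*(-0.356) + (-0.356)*(-0.212) = -0.280528.
  denominator = (1)^2 + (-0.356)^2 + (-0.212)^2 = 1.17168.
  rho(1) = -0.280528 / 1.17168 = -0.2394.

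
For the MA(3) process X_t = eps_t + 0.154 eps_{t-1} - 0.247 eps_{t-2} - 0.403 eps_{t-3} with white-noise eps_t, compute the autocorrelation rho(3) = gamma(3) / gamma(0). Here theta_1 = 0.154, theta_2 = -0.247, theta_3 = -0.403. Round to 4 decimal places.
\rho(3) = -0.3231

For an MA(q) process with theta_0 = 1, the autocovariance is
  gamma(k) = sigma^2 * sum_{i=0..q-k} theta_i * theta_{i+k},
and rho(k) = gamma(k) / gamma(0). Sigma^2 cancels.
  numerator   = (1)*(-0.403) = -0.403.
  denominator = (1)^2 + (0.154)^2 + (-0.247)^2 + (-0.403)^2 = 1.247134.
  rho(3) = -0.403 / 1.247134 = -0.3231.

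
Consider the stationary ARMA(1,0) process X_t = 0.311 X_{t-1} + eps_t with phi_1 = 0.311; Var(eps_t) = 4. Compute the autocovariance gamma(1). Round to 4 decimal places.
\gamma(1) = 1.3772

Multiply the model equation by X_{t-k} and take expectations. With theta_0 = psi_0 = 1 and psi_j the MA(infinity) weights, this gives
  gamma(k) - sum_i phi_i gamma(k-i) = c_k,
  c_k = sigma^2 * sum_{j=k..q} theta_j psi_{j-k}   (c_k = 0 for k > q),
using gamma(-m) = gamma(m).
Pure AR (q = 0): c_0 = sigma^2 = 4, c_k = 0 for k >= 1.
Equations for k = 0 and k = 1 (AR order 1):
  gamma(0) = phi_1 gamma(1) + c_0
  gamma(1) = phi_1 gamma(0) + c_1
Substituting the second into the first: gamma(0) (1 - phi_1^2) = c_0 + phi_1 c_1, so
  gamma(0) = c_0 / (1 - phi_1^2) = 4 / (1 - (0.311)^2) = 4 / 0.903279 = 4.428311.
  gamma(1) = phi_1 gamma(0) = (0.311)(4.428311) = 1.377205.
Therefore gamma(1) = 1.3772 (to 4 decimal places).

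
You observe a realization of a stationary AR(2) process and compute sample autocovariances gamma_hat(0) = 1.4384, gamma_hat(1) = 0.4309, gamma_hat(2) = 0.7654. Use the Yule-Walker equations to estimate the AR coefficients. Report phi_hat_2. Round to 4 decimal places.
\hat\phi_{2} = 0.4860

The Yule-Walker equations for an AR(p) process read, in matrix form,
  Gamma_p phi = r_p,   with   (Gamma_p)_{ij} = gamma(|i - j|),
                       (r_p)_i = gamma(i),   i,j = 1..p.
Substitute the sample gammas (Toeplitz matrix and right-hand side of size 2):
  Gamma_p = [[1.4384, 0.4309], [0.4309, 1.4384]]
  r_p     = [0.4309, 0.7654]
Written out:
  1.4384 phi_1 + 0.4309 phi_2 = 0.4309
  0.4309 phi_1 + 1.4384 phi_2 = 0.7654
Solve by Cramer's rule:
  det = gamma(0)^2 - gamma(1)^2 = (1.4384)^2 - (0.4309)^2 = 2.06899456 - 0.18567481 = 1.88331975
  phi_hat_1 = [gamma(1) gamma(0) - gamma(1) gamma(2)] / det = [(0.4309)(1.4384) - (0.4309)(0.7654)] / 1.88331975 = 0.2899957 / 1.88331975 = 0.154
  phi_hat_2 = [gamma(0) gamma(2) - gamma(1)^2] / det = [(1.4384)(0.7654) - (0.4309)^2] / 1.88331975 = 0.91527655 / 1.88331975 = 0.486
So phi_hat = [0.1540, 0.4860].
Therefore phi_hat_2 = 0.4860.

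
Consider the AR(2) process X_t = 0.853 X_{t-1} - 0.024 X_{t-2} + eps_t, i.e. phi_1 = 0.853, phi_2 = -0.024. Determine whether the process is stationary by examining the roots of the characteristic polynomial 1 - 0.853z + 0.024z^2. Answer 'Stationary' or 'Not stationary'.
\text{Stationary}

The AR(p) characteristic polynomial is P(z) = 1 - 0.853z + 0.024z^2.
Stationarity requires all roots to lie outside the unit circle, i.e. |z| > 1 for every root.
Set 1 + (-0.853) z + (0.024) z^2 = 0, i.e. a z^2 + b z + c = 0 with a = 0.024, b = -0.853, c = 1.
Discriminant D = b^2 - 4ac = (-0.853)^2 - 4*(0.024)*1 = 0.727609 - (0.096) = 0.631609.
D >= 0, so the roots are real: z = (-b +/- sqrt(D)) / (2a) = (0.853 +/- 0.794738) / (0.048).
  z_1 = (0.853 + 0.794738) / (0.048) = 34.3279,   |z_1| = 34.3279.
  z_2 = (0.853 - 0.794738) / (0.048) = 1.2138,   |z_2| = 1.2138.
Moduli of all roots: 34.3279, 1.2138.
All moduli strictly greater than 1? Yes.
Verdict: Stationary.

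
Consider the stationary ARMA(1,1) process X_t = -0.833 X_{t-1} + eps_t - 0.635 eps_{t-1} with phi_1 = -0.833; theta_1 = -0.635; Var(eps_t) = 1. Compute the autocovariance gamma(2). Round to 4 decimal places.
\gamma(2) = 6.1078

Multiply the model equation by X_{t-k} and take expectations. With theta_0 = psi_0 = 1 and psi_j the MA(infinity) weights, this gives
  gamma(k) - sum_i phi_i gamma(k-i) = c_k,
  c_k = sigma^2 * sum_{j=k..q} theta_j psi_{j-k}   (c_k = 0 for k > q),
using gamma(-m) = gamma(m).
psi-weights needed (psi_j = theta_j + sum_i phi_i psi_{j-i}):
  psi_1 = theta_1 + phi_1 = -0.635 + (-0.833) = -1.468
Right-hand sides:
  c_0 = sigma^2 (1 + theta_1 psi_1) = 1 * (1 + (-0.635)(-1.468)) = 1 * 1.93218 = 1.93218
  c_1 = sigma^2 theta_1 = 1 * (-0.635) = -0.635
  c_2 = 0
Equations for k = 0 and k = 1 (AR order 1):
  gamma(0) = phi_1 gamma(1) + c_0
  gamma(1) = phi_1 gamma(0) + c_1
Substituting the second into the first: gamma(0) (1 - phi_1^2) = c_0 + phi_1 c_1, so
  gamma(0) = (c_0 + phi_1 c_1) / (1 - phi_1^2) = (1.93218 + (-0.833)(-0.635)) / (1 - (-0.833)^2) = 2.461135 / 0.306111 = 8.040008.
  gamma(1) = phi_1 gamma(0) + c_1 = (-0.833)(8.040008) + (-0.635) = -7.332327.
For k = 2 (> q): gamma(2) = phi_1 gamma(1) = (-0.833)(-7.332327) = 6.107828.
Therefore gamma(2) = 6.1078 (to 4 decimal places).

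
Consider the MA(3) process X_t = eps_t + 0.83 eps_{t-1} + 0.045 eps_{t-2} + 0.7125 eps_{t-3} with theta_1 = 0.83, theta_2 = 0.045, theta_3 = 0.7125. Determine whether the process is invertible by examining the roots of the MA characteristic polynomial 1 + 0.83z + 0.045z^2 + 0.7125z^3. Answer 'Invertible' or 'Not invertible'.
\text{Not invertible}

The MA(q) characteristic polynomial is P(z) = 1 + 0.83z + 0.045z^2 + 0.7125z^3.
Invertibility requires all roots to lie outside the unit circle, i.e. |z| > 1 for every root.
Degree 3: look for a simple real root z0 first, then factor out (1 - z/z0) and solve the remaining quadratic.
Testing z0 = -0.8: P(-0.8) = 1 + (0.83)(-0.8) + (0.045)(-0.8)^2 + (0.7125)(-0.8)^3
  = 1 + (-0.664) + (0.0288) + (-0.3648) = 0.  So z_0 = -0.8 is a root, |z_0| = 0.8.
Divide out the factor (1 + 1.25 z) = (1 - z/z0) (since 1/z0 = -1.25):
  P(z) = (1 + 1.25 z)(1 + (-0.42) z + (0.57) z^2)
  [check: z-coef -0.42 - (-1.25) = 0.83; z^2-coef 0.57 - (-1.25)(-0.42) = 0.045; z^3-coef -(-1.25)(0.57) = 0.7125.]
Remaining roots from the quadratic factor 1 + (-0.42) z + (0.57) z^2:
  Set 1 + (-0.42) z + (0.57) z^2 = 0, i.e. a z^2 + b z + c = 0 with a = 0.57, b = -0.42, c = 1.
  Discriminant D = b^2 - 4ac = (-0.42)^2 - 4*(0.57)*1 = 0.1764 - (2.28) = -2.1036.
  D < 0, so the roots are the complex-conjugate pair z = (-b +/- i sqrt(-D)) / (2a) = 0.3684 +/- 1.2723i.
  For a conjugate pair |z|^2 = z * conj(z) = (product of roots) = c/a = 1/(0.57) = 1.754386, so |z| = sqrt(1.754386) = 1.3245 for both roots.
Moduli of all roots: 0.8000, 1.3245, 1.3245.
All moduli strictly greater than 1? No.
Verdict: Not invertible.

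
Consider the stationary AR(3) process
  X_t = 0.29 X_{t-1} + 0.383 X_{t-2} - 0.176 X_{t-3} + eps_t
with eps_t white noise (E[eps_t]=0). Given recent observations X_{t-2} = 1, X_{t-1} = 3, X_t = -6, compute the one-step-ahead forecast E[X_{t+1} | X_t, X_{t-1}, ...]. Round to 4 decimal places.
E[X_{t+1} \mid \mathcal F_t] = -0.7670

For an AR(p) model X_t = c + sum_i phi_i X_{t-i} + eps_t, the
one-step-ahead conditional mean is
  E[X_{t+1} | X_t, ...] = c + sum_i phi_i X_{t+1-i}.
Substitute known values:
  E[X_{t+1} | ...] = (0.29) * (-6) + (0.383) * (3) + (-0.176) * (1)
                   = -0.7670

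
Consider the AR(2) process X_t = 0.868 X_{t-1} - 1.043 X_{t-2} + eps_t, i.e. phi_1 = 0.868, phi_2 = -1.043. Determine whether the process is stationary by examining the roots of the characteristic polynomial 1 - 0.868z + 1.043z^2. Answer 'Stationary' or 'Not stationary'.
\text{Not stationary}

The AR(p) characteristic polynomial is P(z) = 1 - 0.868z + 1.043z^2.
Stationarity requires all roots to lie outside the unit circle, i.e. |z| > 1 for every root.
Set 1 + (-0.868) z + (1.043) z^2 = 0, i.e. a z^2 + b z + c = 0 with a = 1.043, b = -0.868, c = 1.
Discriminant D = b^2 - 4ac = (-0.868)^2 - 4*(1.043)*1 = 0.753424 - (4.172) = -3.418576.
D < 0, so the roots are the complex-conjugate pair z = (-b +/- i sqrt(-D)) / (2a) = 0.4161 +/- 0.8864i.
For a conjugate pair |z|^2 = z * conj(z) = (product of roots) = c/a = 1/(1.043) = 0.958773, so |z| = sqrt(0.958773) = 0.9792 for both roots.
Moduli of all roots: 0.9792, 0.9792.
All moduli strictly greater than 1? No.
Verdict: Not stationary.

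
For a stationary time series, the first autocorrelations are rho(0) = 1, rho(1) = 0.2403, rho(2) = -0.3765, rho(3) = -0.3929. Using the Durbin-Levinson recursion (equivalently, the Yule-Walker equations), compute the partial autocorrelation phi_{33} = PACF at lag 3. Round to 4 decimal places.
\phi_{33} = -0.2021

The PACF at lag k is phi_{kk}, the last component of the solution
to the Yule-Walker system G_k phi = r_k where
  (G_k)_{ij} = rho(|i - j|), (r_k)_i = rho(i), i,j = 1..k.
Equivalently, Durbin-Levinson gives phi_{kk} iteratively:
  phi_{11} = rho(1)
  phi_{kk} = [rho(k) - sum_{j=1..k-1} phi_{k-1,j} rho(k-j)]
            / [1 - sum_{j=1..k-1} phi_{k-1,j} rho(j)],
  phi_{k,j} = phi_{k-1,j} - phi_{kk} phi_{k-1,k-j},  j = 1..k-1.
Step k = 1:
  phi_11 = rho(1) = 0.2403.
Step k = 2:
  phi_22 = [rho(2) - phi_11 rho(1)] / [1 - phi_11 rho(1)] = [-0.3765 - (0.2403)(0.2403)] / [1 - (0.2403)(0.2403)]
         = -0.43424409 / 0.94225591 = -0.460856.
  Update: phi_21 = phi_11 - phi_22 phi_11 = 0.2403 - (-0.460856)(0.2403) = 0.351044.
Step k = 3:
  phi_33 = [rho(3) - phi_21 rho(2) - phi_22 rho(1)] / [1 - phi_21 rho(1) - phi_22 rho(2)]
    numerator   = -0.3929 - (0.351044)(-0.3765) - (-0.460856)(0.2403) = -0.14998842
    denominator = 1 - (0.351044)(0.2403) - (-0.460856)(-0.3765) = 0.74213201
  phi_33 = -0.14998842 / 0.74213201 = -0.2021.
Therefore phi_{33} = -0.2021.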